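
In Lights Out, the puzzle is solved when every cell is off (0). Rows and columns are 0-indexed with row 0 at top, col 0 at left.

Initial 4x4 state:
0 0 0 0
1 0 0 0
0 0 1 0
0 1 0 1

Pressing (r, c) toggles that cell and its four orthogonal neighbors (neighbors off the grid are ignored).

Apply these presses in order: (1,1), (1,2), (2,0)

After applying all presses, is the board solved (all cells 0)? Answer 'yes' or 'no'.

After press 1 at (1,1):
0 1 0 0
0 1 1 0
0 1 1 0
0 1 0 1

After press 2 at (1,2):
0 1 1 0
0 0 0 1
0 1 0 0
0 1 0 1

After press 3 at (2,0):
0 1 1 0
1 0 0 1
1 0 0 0
1 1 0 1

Lights still on: 8

Answer: no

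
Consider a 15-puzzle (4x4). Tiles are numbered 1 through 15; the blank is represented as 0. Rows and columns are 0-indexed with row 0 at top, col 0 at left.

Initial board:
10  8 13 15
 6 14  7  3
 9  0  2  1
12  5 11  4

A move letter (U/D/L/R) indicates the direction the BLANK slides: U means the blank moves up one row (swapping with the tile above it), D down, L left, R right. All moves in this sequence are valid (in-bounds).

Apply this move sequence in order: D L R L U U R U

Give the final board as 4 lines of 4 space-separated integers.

After move 1 (D):
10  8 13 15
 6 14  7  3
 9  5  2  1
12  0 11  4

After move 2 (L):
10  8 13 15
 6 14  7  3
 9  5  2  1
 0 12 11  4

After move 3 (R):
10  8 13 15
 6 14  7  3
 9  5  2  1
12  0 11  4

After move 4 (L):
10  8 13 15
 6 14  7  3
 9  5  2  1
 0 12 11  4

After move 5 (U):
10  8 13 15
 6 14  7  3
 0  5  2  1
 9 12 11  4

After move 6 (U):
10  8 13 15
 0 14  7  3
 6  5  2  1
 9 12 11  4

After move 7 (R):
10  8 13 15
14  0  7  3
 6  5  2  1
 9 12 11  4

After move 8 (U):
10  0 13 15
14  8  7  3
 6  5  2  1
 9 12 11  4

Answer: 10  0 13 15
14  8  7  3
 6  5  2  1
 9 12 11  4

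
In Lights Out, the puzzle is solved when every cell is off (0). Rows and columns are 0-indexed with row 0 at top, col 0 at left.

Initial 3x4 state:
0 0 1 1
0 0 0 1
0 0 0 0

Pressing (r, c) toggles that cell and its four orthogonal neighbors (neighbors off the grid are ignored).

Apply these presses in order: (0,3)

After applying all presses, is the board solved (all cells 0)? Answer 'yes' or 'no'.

After press 1 at (0,3):
0 0 0 0
0 0 0 0
0 0 0 0

Lights still on: 0

Answer: yes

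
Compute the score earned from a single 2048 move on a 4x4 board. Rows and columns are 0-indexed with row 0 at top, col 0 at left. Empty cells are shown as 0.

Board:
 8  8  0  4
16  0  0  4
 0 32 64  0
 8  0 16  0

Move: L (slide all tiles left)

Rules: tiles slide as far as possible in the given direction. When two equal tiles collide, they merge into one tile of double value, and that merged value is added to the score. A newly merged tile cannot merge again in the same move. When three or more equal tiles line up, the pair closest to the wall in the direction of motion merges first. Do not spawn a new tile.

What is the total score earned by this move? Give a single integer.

Answer: 16

Derivation:
Slide left:
row 0: [8, 8, 0, 4] -> [16, 4, 0, 0]  score +16 (running 16)
row 1: [16, 0, 0, 4] -> [16, 4, 0, 0]  score +0 (running 16)
row 2: [0, 32, 64, 0] -> [32, 64, 0, 0]  score +0 (running 16)
row 3: [8, 0, 16, 0] -> [8, 16, 0, 0]  score +0 (running 16)
Board after move:
16  4  0  0
16  4  0  0
32 64  0  0
 8 16  0  0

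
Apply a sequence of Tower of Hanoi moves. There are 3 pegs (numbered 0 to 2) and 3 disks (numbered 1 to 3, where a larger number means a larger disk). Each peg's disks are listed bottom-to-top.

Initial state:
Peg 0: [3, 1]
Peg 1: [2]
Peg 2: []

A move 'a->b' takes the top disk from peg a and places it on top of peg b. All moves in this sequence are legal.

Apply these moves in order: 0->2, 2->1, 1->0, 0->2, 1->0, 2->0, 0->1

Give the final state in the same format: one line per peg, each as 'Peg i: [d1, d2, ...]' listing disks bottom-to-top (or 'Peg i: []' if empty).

Answer: Peg 0: [3, 2]
Peg 1: [1]
Peg 2: []

Derivation:
After move 1 (0->2):
Peg 0: [3]
Peg 1: [2]
Peg 2: [1]

After move 2 (2->1):
Peg 0: [3]
Peg 1: [2, 1]
Peg 2: []

After move 3 (1->0):
Peg 0: [3, 1]
Peg 1: [2]
Peg 2: []

After move 4 (0->2):
Peg 0: [3]
Peg 1: [2]
Peg 2: [1]

After move 5 (1->0):
Peg 0: [3, 2]
Peg 1: []
Peg 2: [1]

After move 6 (2->0):
Peg 0: [3, 2, 1]
Peg 1: []
Peg 2: []

After move 7 (0->1):
Peg 0: [3, 2]
Peg 1: [1]
Peg 2: []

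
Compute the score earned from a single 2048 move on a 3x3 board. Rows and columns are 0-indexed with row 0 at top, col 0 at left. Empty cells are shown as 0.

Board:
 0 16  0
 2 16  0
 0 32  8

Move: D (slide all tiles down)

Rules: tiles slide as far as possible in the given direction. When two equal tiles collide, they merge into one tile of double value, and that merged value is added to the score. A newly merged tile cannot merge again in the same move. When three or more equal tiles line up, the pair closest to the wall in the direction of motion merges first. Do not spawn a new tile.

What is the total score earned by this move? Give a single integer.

Answer: 32

Derivation:
Slide down:
col 0: [0, 2, 0] -> [0, 0, 2]  score +0 (running 0)
col 1: [16, 16, 32] -> [0, 32, 32]  score +32 (running 32)
col 2: [0, 0, 8] -> [0, 0, 8]  score +0 (running 32)
Board after move:
 0  0  0
 0 32  0
 2 32  8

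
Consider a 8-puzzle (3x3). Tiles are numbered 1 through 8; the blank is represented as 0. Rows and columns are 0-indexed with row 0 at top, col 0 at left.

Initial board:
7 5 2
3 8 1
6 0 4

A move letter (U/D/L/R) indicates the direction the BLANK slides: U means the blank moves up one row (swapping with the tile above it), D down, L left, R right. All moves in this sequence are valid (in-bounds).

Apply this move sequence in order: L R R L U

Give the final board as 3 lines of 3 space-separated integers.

After move 1 (L):
7 5 2
3 8 1
0 6 4

After move 2 (R):
7 5 2
3 8 1
6 0 4

After move 3 (R):
7 5 2
3 8 1
6 4 0

After move 4 (L):
7 5 2
3 8 1
6 0 4

After move 5 (U):
7 5 2
3 0 1
6 8 4

Answer: 7 5 2
3 0 1
6 8 4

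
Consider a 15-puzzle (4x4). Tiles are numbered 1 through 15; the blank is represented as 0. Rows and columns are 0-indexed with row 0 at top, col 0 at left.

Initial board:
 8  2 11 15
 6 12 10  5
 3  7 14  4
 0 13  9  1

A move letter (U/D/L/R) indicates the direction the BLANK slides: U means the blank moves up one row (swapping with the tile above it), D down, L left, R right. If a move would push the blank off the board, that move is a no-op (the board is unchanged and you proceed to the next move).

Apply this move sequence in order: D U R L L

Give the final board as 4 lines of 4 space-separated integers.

Answer:  8  2 11 15
 6 12 10  5
 0  7 14  4
 3 13  9  1

Derivation:
After move 1 (D):
 8  2 11 15
 6 12 10  5
 3  7 14  4
 0 13  9  1

After move 2 (U):
 8  2 11 15
 6 12 10  5
 0  7 14  4
 3 13  9  1

After move 3 (R):
 8  2 11 15
 6 12 10  5
 7  0 14  4
 3 13  9  1

After move 4 (L):
 8  2 11 15
 6 12 10  5
 0  7 14  4
 3 13  9  1

After move 5 (L):
 8  2 11 15
 6 12 10  5
 0  7 14  4
 3 13  9  1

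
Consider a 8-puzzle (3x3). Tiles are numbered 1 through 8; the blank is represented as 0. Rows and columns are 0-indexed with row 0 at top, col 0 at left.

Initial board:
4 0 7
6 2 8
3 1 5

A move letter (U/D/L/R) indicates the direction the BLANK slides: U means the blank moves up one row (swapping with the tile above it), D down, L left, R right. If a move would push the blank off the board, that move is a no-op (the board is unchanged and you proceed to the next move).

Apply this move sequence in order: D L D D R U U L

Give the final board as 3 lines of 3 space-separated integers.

Answer: 0 4 7
3 2 8
1 6 5

Derivation:
After move 1 (D):
4 2 7
6 0 8
3 1 5

After move 2 (L):
4 2 7
0 6 8
3 1 5

After move 3 (D):
4 2 7
3 6 8
0 1 5

After move 4 (D):
4 2 7
3 6 8
0 1 5

After move 5 (R):
4 2 7
3 6 8
1 0 5

After move 6 (U):
4 2 7
3 0 8
1 6 5

After move 7 (U):
4 0 7
3 2 8
1 6 5

After move 8 (L):
0 4 7
3 2 8
1 6 5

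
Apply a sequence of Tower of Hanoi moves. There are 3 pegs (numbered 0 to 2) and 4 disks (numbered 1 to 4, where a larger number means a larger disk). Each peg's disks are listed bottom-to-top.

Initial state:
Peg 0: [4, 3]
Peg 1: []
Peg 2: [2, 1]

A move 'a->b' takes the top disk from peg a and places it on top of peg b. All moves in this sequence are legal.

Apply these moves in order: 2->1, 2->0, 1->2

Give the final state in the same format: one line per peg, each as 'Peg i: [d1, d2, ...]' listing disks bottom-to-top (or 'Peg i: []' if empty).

Answer: Peg 0: [4, 3, 2]
Peg 1: []
Peg 2: [1]

Derivation:
After move 1 (2->1):
Peg 0: [4, 3]
Peg 1: [1]
Peg 2: [2]

After move 2 (2->0):
Peg 0: [4, 3, 2]
Peg 1: [1]
Peg 2: []

After move 3 (1->2):
Peg 0: [4, 3, 2]
Peg 1: []
Peg 2: [1]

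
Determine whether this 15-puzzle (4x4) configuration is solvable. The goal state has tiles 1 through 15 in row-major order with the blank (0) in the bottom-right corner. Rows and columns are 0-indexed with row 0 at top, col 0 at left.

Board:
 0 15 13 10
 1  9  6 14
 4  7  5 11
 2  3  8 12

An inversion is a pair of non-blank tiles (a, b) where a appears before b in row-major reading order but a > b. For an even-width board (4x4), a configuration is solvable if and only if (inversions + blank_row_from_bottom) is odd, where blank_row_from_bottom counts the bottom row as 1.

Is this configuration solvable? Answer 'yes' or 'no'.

Answer: no

Derivation:
Inversions: 64
Blank is in row 0 (0-indexed from top), which is row 4 counting from the bottom (bottom = 1).
64 + 4 = 68, which is even, so the puzzle is not solvable.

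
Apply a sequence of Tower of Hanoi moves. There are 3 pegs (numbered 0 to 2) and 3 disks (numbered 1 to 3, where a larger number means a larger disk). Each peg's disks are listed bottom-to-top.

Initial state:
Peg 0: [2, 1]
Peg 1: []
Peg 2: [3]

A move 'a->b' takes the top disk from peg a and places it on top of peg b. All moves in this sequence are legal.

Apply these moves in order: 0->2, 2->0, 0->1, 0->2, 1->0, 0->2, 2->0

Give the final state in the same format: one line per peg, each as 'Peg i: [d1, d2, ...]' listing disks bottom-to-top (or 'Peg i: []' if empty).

Answer: Peg 0: [1]
Peg 1: []
Peg 2: [3, 2]

Derivation:
After move 1 (0->2):
Peg 0: [2]
Peg 1: []
Peg 2: [3, 1]

After move 2 (2->0):
Peg 0: [2, 1]
Peg 1: []
Peg 2: [3]

After move 3 (0->1):
Peg 0: [2]
Peg 1: [1]
Peg 2: [3]

After move 4 (0->2):
Peg 0: []
Peg 1: [1]
Peg 2: [3, 2]

After move 5 (1->0):
Peg 0: [1]
Peg 1: []
Peg 2: [3, 2]

After move 6 (0->2):
Peg 0: []
Peg 1: []
Peg 2: [3, 2, 1]

After move 7 (2->0):
Peg 0: [1]
Peg 1: []
Peg 2: [3, 2]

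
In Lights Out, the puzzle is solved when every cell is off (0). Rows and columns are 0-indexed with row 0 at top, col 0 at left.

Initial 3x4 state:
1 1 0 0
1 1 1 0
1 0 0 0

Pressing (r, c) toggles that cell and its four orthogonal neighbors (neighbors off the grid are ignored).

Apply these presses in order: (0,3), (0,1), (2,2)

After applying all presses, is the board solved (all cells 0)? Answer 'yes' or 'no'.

After press 1 at (0,3):
1 1 1 1
1 1 1 1
1 0 0 0

After press 2 at (0,1):
0 0 0 1
1 0 1 1
1 0 0 0

After press 3 at (2,2):
0 0 0 1
1 0 0 1
1 1 1 1

Lights still on: 7

Answer: no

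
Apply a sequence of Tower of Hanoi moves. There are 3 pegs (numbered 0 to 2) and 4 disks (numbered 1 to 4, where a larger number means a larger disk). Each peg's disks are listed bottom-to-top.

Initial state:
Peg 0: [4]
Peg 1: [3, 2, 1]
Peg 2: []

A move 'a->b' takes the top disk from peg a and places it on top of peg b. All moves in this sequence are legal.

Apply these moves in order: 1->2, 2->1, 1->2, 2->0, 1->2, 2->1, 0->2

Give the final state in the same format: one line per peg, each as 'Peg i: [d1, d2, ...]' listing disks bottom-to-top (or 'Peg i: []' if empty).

Answer: Peg 0: [4]
Peg 1: [3, 2]
Peg 2: [1]

Derivation:
After move 1 (1->2):
Peg 0: [4]
Peg 1: [3, 2]
Peg 2: [1]

After move 2 (2->1):
Peg 0: [4]
Peg 1: [3, 2, 1]
Peg 2: []

After move 3 (1->2):
Peg 0: [4]
Peg 1: [3, 2]
Peg 2: [1]

After move 4 (2->0):
Peg 0: [4, 1]
Peg 1: [3, 2]
Peg 2: []

After move 5 (1->2):
Peg 0: [4, 1]
Peg 1: [3]
Peg 2: [2]

After move 6 (2->1):
Peg 0: [4, 1]
Peg 1: [3, 2]
Peg 2: []

After move 7 (0->2):
Peg 0: [4]
Peg 1: [3, 2]
Peg 2: [1]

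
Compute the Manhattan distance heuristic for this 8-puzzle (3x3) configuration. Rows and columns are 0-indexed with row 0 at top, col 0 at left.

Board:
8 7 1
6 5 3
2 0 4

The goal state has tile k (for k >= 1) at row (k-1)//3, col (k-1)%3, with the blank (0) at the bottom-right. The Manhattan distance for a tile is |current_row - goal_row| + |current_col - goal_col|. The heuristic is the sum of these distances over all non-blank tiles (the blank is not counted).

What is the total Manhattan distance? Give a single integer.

Tile 8: at (0,0), goal (2,1), distance |0-2|+|0-1| = 3
Tile 7: at (0,1), goal (2,0), distance |0-2|+|1-0| = 3
Tile 1: at (0,2), goal (0,0), distance |0-0|+|2-0| = 2
Tile 6: at (1,0), goal (1,2), distance |1-1|+|0-2| = 2
Tile 5: at (1,1), goal (1,1), distance |1-1|+|1-1| = 0
Tile 3: at (1,2), goal (0,2), distance |1-0|+|2-2| = 1
Tile 2: at (2,0), goal (0,1), distance |2-0|+|0-1| = 3
Tile 4: at (2,2), goal (1,0), distance |2-1|+|2-0| = 3
Sum: 3 + 3 + 2 + 2 + 0 + 1 + 3 + 3 = 17

Answer: 17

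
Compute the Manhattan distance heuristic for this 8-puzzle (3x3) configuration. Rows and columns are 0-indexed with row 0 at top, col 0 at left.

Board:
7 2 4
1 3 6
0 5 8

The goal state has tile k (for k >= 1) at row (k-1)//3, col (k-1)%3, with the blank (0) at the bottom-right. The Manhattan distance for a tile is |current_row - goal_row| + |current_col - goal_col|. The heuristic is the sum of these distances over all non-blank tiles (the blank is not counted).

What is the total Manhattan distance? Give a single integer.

Tile 7: (0,0)->(2,0) = 2
Tile 2: (0,1)->(0,1) = 0
Tile 4: (0,2)->(1,0) = 3
Tile 1: (1,0)->(0,0) = 1
Tile 3: (1,1)->(0,2) = 2
Tile 6: (1,2)->(1,2) = 0
Tile 5: (2,1)->(1,1) = 1
Tile 8: (2,2)->(2,1) = 1
Sum: 2 + 0 + 3 + 1 + 2 + 0 + 1 + 1 = 10

Answer: 10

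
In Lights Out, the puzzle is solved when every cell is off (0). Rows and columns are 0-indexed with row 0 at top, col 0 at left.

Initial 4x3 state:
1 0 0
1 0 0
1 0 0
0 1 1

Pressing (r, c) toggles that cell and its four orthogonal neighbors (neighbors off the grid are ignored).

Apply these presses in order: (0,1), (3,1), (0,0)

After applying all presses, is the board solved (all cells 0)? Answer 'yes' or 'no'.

Answer: no

Derivation:
After press 1 at (0,1):
0 1 1
1 1 0
1 0 0
0 1 1

After press 2 at (3,1):
0 1 1
1 1 0
1 1 0
1 0 0

After press 3 at (0,0):
1 0 1
0 1 0
1 1 0
1 0 0

Lights still on: 6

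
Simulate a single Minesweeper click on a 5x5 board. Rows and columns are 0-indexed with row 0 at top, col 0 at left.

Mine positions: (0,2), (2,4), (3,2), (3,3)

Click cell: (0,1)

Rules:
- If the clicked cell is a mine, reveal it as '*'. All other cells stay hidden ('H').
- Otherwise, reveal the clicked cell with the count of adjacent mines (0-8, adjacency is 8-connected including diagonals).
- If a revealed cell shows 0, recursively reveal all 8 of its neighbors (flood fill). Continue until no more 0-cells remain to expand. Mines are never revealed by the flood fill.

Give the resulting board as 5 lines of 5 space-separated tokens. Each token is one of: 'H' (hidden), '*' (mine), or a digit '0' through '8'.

H 1 H H H
H H H H H
H H H H H
H H H H H
H H H H H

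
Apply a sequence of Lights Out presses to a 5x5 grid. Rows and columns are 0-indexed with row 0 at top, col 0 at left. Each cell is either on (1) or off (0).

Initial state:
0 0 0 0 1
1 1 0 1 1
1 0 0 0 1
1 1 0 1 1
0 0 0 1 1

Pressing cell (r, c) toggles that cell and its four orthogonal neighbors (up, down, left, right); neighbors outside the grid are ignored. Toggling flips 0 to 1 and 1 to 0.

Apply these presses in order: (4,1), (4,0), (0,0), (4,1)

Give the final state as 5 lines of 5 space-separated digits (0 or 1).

After press 1 at (4,1):
0 0 0 0 1
1 1 0 1 1
1 0 0 0 1
1 0 0 1 1
1 1 1 1 1

After press 2 at (4,0):
0 0 0 0 1
1 1 0 1 1
1 0 0 0 1
0 0 0 1 1
0 0 1 1 1

After press 3 at (0,0):
1 1 0 0 1
0 1 0 1 1
1 0 0 0 1
0 0 0 1 1
0 0 1 1 1

After press 4 at (4,1):
1 1 0 0 1
0 1 0 1 1
1 0 0 0 1
0 1 0 1 1
1 1 0 1 1

Answer: 1 1 0 0 1
0 1 0 1 1
1 0 0 0 1
0 1 0 1 1
1 1 0 1 1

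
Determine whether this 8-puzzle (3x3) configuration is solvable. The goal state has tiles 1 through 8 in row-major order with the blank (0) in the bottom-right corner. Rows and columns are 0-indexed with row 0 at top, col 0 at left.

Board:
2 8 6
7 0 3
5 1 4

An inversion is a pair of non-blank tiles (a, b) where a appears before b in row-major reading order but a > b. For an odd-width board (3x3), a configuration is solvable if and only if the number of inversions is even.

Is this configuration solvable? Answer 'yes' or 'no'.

Inversions (pairs i<j in row-major order where tile[i] > tile[j] > 0): 18
18 is even, so the puzzle is solvable.

Answer: yes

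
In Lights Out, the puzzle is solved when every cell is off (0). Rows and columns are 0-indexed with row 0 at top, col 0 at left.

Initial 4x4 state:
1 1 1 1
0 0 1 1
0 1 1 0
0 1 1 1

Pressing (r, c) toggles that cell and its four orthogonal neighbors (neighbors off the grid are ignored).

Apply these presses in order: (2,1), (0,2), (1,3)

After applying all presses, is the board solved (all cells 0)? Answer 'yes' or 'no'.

Answer: no

Derivation:
After press 1 at (2,1):
1 1 1 1
0 1 1 1
1 0 0 0
0 0 1 1

After press 2 at (0,2):
1 0 0 0
0 1 0 1
1 0 0 0
0 0 1 1

After press 3 at (1,3):
1 0 0 1
0 1 1 0
1 0 0 1
0 0 1 1

Lights still on: 8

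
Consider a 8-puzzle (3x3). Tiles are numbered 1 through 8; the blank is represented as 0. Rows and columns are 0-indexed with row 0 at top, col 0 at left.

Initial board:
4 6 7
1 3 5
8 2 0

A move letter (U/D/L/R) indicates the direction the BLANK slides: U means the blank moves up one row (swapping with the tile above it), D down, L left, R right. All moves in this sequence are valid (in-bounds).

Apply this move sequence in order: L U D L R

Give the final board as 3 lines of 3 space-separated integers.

After move 1 (L):
4 6 7
1 3 5
8 0 2

After move 2 (U):
4 6 7
1 0 5
8 3 2

After move 3 (D):
4 6 7
1 3 5
8 0 2

After move 4 (L):
4 6 7
1 3 5
0 8 2

After move 5 (R):
4 6 7
1 3 5
8 0 2

Answer: 4 6 7
1 3 5
8 0 2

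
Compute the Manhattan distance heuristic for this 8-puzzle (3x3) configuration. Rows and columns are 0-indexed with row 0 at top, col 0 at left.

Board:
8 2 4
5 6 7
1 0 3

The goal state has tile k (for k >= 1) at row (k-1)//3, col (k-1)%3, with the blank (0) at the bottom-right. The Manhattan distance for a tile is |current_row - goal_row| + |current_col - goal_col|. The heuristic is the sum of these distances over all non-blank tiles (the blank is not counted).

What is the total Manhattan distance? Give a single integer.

Answer: 15

Derivation:
Tile 8: (0,0)->(2,1) = 3
Tile 2: (0,1)->(0,1) = 0
Tile 4: (0,2)->(1,0) = 3
Tile 5: (1,0)->(1,1) = 1
Tile 6: (1,1)->(1,2) = 1
Tile 7: (1,2)->(2,0) = 3
Tile 1: (2,0)->(0,0) = 2
Tile 3: (2,2)->(0,2) = 2
Sum: 3 + 0 + 3 + 1 + 1 + 3 + 2 + 2 = 15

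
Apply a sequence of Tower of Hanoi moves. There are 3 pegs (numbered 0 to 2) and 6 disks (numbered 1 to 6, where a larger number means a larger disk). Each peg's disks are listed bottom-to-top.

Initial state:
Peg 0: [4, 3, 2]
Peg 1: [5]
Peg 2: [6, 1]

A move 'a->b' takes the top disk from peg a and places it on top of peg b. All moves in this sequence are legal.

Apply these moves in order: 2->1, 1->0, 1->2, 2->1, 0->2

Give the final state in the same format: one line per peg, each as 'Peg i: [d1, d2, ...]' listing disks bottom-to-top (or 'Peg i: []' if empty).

After move 1 (2->1):
Peg 0: [4, 3, 2]
Peg 1: [5, 1]
Peg 2: [6]

After move 2 (1->0):
Peg 0: [4, 3, 2, 1]
Peg 1: [5]
Peg 2: [6]

After move 3 (1->2):
Peg 0: [4, 3, 2, 1]
Peg 1: []
Peg 2: [6, 5]

After move 4 (2->1):
Peg 0: [4, 3, 2, 1]
Peg 1: [5]
Peg 2: [6]

After move 5 (0->2):
Peg 0: [4, 3, 2]
Peg 1: [5]
Peg 2: [6, 1]

Answer: Peg 0: [4, 3, 2]
Peg 1: [5]
Peg 2: [6, 1]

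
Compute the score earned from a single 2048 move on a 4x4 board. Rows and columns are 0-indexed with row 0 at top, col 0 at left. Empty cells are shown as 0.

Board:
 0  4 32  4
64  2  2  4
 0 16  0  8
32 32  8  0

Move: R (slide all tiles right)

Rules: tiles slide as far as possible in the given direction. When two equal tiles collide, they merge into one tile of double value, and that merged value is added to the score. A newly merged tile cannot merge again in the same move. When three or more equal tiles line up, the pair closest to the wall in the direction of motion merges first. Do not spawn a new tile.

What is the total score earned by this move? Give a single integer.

Slide right:
row 0: [0, 4, 32, 4] -> [0, 4, 32, 4]  score +0 (running 0)
row 1: [64, 2, 2, 4] -> [0, 64, 4, 4]  score +4 (running 4)
row 2: [0, 16, 0, 8] -> [0, 0, 16, 8]  score +0 (running 4)
row 3: [32, 32, 8, 0] -> [0, 0, 64, 8]  score +64 (running 68)
Board after move:
 0  4 32  4
 0 64  4  4
 0  0 16  8
 0  0 64  8

Answer: 68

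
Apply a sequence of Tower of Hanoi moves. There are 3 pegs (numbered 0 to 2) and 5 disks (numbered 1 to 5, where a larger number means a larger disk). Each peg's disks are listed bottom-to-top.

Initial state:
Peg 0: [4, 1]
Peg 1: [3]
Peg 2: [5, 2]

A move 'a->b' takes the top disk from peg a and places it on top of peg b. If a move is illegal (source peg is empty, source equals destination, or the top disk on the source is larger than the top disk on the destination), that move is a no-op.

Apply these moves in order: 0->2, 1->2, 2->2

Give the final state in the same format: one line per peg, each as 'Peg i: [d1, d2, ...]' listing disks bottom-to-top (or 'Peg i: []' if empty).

After move 1 (0->2):
Peg 0: [4]
Peg 1: [3]
Peg 2: [5, 2, 1]

After move 2 (1->2):
Peg 0: [4]
Peg 1: [3]
Peg 2: [5, 2, 1]

After move 3 (2->2):
Peg 0: [4]
Peg 1: [3]
Peg 2: [5, 2, 1]

Answer: Peg 0: [4]
Peg 1: [3]
Peg 2: [5, 2, 1]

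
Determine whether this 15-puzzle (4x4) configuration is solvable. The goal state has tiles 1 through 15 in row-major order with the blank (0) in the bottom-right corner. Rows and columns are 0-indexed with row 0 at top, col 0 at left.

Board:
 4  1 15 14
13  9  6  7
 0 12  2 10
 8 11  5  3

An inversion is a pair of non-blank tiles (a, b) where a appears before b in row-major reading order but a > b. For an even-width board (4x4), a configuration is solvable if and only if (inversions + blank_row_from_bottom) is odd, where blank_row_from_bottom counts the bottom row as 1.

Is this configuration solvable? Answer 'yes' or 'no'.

Answer: no

Derivation:
Inversions: 62
Blank is in row 2 (0-indexed from top), which is row 2 counting from the bottom (bottom = 1).
62 + 2 = 64, which is even, so the puzzle is not solvable.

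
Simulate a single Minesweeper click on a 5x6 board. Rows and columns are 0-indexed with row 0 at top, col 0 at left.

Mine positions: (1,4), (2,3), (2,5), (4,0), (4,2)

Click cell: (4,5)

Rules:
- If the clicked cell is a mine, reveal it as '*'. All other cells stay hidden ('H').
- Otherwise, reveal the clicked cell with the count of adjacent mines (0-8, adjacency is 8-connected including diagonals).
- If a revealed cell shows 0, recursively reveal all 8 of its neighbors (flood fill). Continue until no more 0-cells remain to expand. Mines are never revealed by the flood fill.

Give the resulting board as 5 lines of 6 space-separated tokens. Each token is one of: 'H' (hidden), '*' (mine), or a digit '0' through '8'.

H H H H H H
H H H H H H
H H H H H H
H H H 2 2 1
H H H 1 0 0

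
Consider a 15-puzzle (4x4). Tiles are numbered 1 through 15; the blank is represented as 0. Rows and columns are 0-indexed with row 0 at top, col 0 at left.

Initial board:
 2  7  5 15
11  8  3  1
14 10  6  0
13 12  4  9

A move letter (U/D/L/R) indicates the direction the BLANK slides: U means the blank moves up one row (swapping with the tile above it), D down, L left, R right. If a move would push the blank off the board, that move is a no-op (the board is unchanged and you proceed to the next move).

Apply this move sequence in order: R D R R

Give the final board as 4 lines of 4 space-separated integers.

Answer:  2  7  5 15
11  8  3  1
14 10  6  9
13 12  4  0

Derivation:
After move 1 (R):
 2  7  5 15
11  8  3  1
14 10  6  0
13 12  4  9

After move 2 (D):
 2  7  5 15
11  8  3  1
14 10  6  9
13 12  4  0

After move 3 (R):
 2  7  5 15
11  8  3  1
14 10  6  9
13 12  4  0

After move 4 (R):
 2  7  5 15
11  8  3  1
14 10  6  9
13 12  4  0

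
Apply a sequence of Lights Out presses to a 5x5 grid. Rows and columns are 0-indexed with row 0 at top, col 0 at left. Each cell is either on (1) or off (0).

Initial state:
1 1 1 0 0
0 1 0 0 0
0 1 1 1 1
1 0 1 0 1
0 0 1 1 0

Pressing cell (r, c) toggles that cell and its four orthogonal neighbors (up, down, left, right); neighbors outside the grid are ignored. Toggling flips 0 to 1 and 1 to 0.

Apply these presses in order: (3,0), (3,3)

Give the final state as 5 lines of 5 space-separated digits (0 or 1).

After press 1 at (3,0):
1 1 1 0 0
0 1 0 0 0
1 1 1 1 1
0 1 1 0 1
1 0 1 1 0

After press 2 at (3,3):
1 1 1 0 0
0 1 0 0 0
1 1 1 0 1
0 1 0 1 0
1 0 1 0 0

Answer: 1 1 1 0 0
0 1 0 0 0
1 1 1 0 1
0 1 0 1 0
1 0 1 0 0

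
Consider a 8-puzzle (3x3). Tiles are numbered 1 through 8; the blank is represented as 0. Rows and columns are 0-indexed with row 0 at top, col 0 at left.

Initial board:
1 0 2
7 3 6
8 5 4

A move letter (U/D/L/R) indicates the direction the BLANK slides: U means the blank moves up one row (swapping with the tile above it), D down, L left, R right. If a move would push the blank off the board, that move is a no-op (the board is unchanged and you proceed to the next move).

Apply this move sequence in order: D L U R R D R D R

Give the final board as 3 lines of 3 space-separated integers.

After move 1 (D):
1 3 2
7 0 6
8 5 4

After move 2 (L):
1 3 2
0 7 6
8 5 4

After move 3 (U):
0 3 2
1 7 6
8 5 4

After move 4 (R):
3 0 2
1 7 6
8 5 4

After move 5 (R):
3 2 0
1 7 6
8 5 4

After move 6 (D):
3 2 6
1 7 0
8 5 4

After move 7 (R):
3 2 6
1 7 0
8 5 4

After move 8 (D):
3 2 6
1 7 4
8 5 0

After move 9 (R):
3 2 6
1 7 4
8 5 0

Answer: 3 2 6
1 7 4
8 5 0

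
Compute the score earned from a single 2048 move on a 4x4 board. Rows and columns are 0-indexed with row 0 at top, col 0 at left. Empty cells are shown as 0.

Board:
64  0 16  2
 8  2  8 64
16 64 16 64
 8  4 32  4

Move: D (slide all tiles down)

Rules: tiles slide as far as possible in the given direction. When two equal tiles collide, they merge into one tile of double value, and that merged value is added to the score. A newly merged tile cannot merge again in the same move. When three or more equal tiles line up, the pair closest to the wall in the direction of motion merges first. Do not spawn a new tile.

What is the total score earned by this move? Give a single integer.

Slide down:
col 0: [64, 8, 16, 8] -> [64, 8, 16, 8]  score +0 (running 0)
col 1: [0, 2, 64, 4] -> [0, 2, 64, 4]  score +0 (running 0)
col 2: [16, 8, 16, 32] -> [16, 8, 16, 32]  score +0 (running 0)
col 3: [2, 64, 64, 4] -> [0, 2, 128, 4]  score +128 (running 128)
Board after move:
 64   0  16   0
  8   2   8   2
 16  64  16 128
  8   4  32   4

Answer: 128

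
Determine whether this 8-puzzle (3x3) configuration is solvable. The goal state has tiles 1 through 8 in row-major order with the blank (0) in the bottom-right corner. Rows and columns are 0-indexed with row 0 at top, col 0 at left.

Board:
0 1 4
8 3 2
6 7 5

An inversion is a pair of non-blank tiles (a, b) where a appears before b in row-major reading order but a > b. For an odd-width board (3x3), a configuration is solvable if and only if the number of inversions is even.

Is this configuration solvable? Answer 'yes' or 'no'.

Inversions (pairs i<j in row-major order where tile[i] > tile[j] > 0): 10
10 is even, so the puzzle is solvable.

Answer: yes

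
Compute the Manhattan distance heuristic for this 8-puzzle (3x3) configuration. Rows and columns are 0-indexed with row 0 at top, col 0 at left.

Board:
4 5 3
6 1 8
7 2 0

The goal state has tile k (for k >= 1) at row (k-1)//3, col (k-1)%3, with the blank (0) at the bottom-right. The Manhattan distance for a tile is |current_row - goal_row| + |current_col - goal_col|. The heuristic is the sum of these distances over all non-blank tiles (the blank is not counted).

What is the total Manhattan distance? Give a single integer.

Tile 4: at (0,0), goal (1,0), distance |0-1|+|0-0| = 1
Tile 5: at (0,1), goal (1,1), distance |0-1|+|1-1| = 1
Tile 3: at (0,2), goal (0,2), distance |0-0|+|2-2| = 0
Tile 6: at (1,0), goal (1,2), distance |1-1|+|0-2| = 2
Tile 1: at (1,1), goal (0,0), distance |1-0|+|1-0| = 2
Tile 8: at (1,2), goal (2,1), distance |1-2|+|2-1| = 2
Tile 7: at (2,0), goal (2,0), distance |2-2|+|0-0| = 0
Tile 2: at (2,1), goal (0,1), distance |2-0|+|1-1| = 2
Sum: 1 + 1 + 0 + 2 + 2 + 2 + 0 + 2 = 10

Answer: 10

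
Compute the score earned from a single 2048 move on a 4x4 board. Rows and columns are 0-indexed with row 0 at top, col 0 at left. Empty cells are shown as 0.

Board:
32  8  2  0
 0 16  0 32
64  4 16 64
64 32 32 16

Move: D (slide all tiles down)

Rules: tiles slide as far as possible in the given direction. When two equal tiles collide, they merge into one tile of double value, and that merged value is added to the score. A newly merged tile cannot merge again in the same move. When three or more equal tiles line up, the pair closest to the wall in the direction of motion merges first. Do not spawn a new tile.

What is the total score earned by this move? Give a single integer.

Answer: 128

Derivation:
Slide down:
col 0: [32, 0, 64, 64] -> [0, 0, 32, 128]  score +128 (running 128)
col 1: [8, 16, 4, 32] -> [8, 16, 4, 32]  score +0 (running 128)
col 2: [2, 0, 16, 32] -> [0, 2, 16, 32]  score +0 (running 128)
col 3: [0, 32, 64, 16] -> [0, 32, 64, 16]  score +0 (running 128)
Board after move:
  0   8   0   0
  0  16   2  32
 32   4  16  64
128  32  32  16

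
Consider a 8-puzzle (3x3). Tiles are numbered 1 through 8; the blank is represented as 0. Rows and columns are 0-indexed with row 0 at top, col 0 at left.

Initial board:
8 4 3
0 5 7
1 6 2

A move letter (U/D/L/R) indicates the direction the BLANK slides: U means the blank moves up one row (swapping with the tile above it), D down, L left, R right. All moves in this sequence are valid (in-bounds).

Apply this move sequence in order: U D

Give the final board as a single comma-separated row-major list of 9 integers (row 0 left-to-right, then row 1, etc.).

After move 1 (U):
0 4 3
8 5 7
1 6 2

After move 2 (D):
8 4 3
0 5 7
1 6 2

Answer: 8, 4, 3, 0, 5, 7, 1, 6, 2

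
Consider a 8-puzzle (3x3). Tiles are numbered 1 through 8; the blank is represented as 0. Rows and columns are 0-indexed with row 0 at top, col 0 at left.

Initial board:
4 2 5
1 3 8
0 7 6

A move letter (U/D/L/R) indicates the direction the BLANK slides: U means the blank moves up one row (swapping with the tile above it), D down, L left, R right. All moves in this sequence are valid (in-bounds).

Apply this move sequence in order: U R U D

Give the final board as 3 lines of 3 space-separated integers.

After move 1 (U):
4 2 5
0 3 8
1 7 6

After move 2 (R):
4 2 5
3 0 8
1 7 6

After move 3 (U):
4 0 5
3 2 8
1 7 6

After move 4 (D):
4 2 5
3 0 8
1 7 6

Answer: 4 2 5
3 0 8
1 7 6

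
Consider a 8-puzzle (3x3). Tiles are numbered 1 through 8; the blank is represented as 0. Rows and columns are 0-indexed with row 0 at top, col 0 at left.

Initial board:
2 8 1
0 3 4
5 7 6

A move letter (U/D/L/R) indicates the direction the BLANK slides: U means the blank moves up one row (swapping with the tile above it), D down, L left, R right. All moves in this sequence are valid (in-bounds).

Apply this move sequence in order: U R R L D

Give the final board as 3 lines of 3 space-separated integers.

After move 1 (U):
0 8 1
2 3 4
5 7 6

After move 2 (R):
8 0 1
2 3 4
5 7 6

After move 3 (R):
8 1 0
2 3 4
5 7 6

After move 4 (L):
8 0 1
2 3 4
5 7 6

After move 5 (D):
8 3 1
2 0 4
5 7 6

Answer: 8 3 1
2 0 4
5 7 6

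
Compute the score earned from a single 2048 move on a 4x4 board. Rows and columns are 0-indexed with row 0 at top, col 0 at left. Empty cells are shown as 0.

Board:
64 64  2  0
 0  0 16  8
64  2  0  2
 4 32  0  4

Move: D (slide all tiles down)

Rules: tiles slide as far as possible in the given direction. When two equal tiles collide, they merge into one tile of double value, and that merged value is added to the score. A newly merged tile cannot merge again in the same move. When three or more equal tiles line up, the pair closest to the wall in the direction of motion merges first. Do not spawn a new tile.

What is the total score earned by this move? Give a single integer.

Slide down:
col 0: [64, 0, 64, 4] -> [0, 0, 128, 4]  score +128 (running 128)
col 1: [64, 0, 2, 32] -> [0, 64, 2, 32]  score +0 (running 128)
col 2: [2, 16, 0, 0] -> [0, 0, 2, 16]  score +0 (running 128)
col 3: [0, 8, 2, 4] -> [0, 8, 2, 4]  score +0 (running 128)
Board after move:
  0   0   0   0
  0  64   0   8
128   2   2   2
  4  32  16   4

Answer: 128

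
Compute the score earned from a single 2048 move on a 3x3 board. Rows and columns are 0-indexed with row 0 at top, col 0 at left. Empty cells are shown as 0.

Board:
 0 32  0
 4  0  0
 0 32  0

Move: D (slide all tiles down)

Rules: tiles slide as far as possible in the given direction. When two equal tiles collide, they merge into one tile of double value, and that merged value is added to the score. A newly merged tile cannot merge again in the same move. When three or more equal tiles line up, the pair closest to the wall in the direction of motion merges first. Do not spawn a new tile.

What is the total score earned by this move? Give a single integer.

Answer: 64

Derivation:
Slide down:
col 0: [0, 4, 0] -> [0, 0, 4]  score +0 (running 0)
col 1: [32, 0, 32] -> [0, 0, 64]  score +64 (running 64)
col 2: [0, 0, 0] -> [0, 0, 0]  score +0 (running 64)
Board after move:
 0  0  0
 0  0  0
 4 64  0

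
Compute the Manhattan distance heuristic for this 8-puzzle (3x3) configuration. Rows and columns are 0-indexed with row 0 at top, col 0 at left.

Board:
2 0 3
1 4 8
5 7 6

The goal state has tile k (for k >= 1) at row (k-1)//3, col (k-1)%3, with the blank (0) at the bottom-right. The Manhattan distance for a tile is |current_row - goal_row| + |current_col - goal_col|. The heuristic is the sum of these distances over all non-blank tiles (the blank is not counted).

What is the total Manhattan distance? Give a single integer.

Tile 2: (0,0)->(0,1) = 1
Tile 3: (0,2)->(0,2) = 0
Tile 1: (1,0)->(0,0) = 1
Tile 4: (1,1)->(1,0) = 1
Tile 8: (1,2)->(2,1) = 2
Tile 5: (2,0)->(1,1) = 2
Tile 7: (2,1)->(2,0) = 1
Tile 6: (2,2)->(1,2) = 1
Sum: 1 + 0 + 1 + 1 + 2 + 2 + 1 + 1 = 9

Answer: 9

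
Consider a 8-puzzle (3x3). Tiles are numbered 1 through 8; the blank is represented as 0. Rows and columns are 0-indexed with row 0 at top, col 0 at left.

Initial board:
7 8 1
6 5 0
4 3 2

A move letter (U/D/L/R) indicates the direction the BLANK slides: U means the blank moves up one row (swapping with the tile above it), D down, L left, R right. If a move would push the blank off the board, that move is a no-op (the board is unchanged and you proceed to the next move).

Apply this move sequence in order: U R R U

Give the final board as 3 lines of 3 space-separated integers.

Answer: 7 8 0
6 5 1
4 3 2

Derivation:
After move 1 (U):
7 8 0
6 5 1
4 3 2

After move 2 (R):
7 8 0
6 5 1
4 3 2

After move 3 (R):
7 8 0
6 5 1
4 3 2

After move 4 (U):
7 8 0
6 5 1
4 3 2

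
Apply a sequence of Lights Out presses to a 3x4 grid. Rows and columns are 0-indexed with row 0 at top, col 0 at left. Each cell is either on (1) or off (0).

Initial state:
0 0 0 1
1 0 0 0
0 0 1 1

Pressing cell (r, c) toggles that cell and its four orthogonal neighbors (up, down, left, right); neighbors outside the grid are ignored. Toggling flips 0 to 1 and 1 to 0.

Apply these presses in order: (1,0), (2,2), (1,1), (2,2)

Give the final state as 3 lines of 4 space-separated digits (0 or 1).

Answer: 1 1 0 1
1 0 1 0
1 1 1 1

Derivation:
After press 1 at (1,0):
1 0 0 1
0 1 0 0
1 0 1 1

After press 2 at (2,2):
1 0 0 1
0 1 1 0
1 1 0 0

After press 3 at (1,1):
1 1 0 1
1 0 0 0
1 0 0 0

After press 4 at (2,2):
1 1 0 1
1 0 1 0
1 1 1 1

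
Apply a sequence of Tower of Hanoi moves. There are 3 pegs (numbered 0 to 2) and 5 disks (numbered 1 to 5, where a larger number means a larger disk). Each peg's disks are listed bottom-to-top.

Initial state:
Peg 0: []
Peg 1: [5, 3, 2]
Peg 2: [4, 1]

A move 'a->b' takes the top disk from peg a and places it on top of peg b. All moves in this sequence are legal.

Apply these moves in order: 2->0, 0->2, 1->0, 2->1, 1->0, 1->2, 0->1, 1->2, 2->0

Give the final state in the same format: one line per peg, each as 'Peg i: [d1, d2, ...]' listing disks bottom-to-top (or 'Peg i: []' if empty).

After move 1 (2->0):
Peg 0: [1]
Peg 1: [5, 3, 2]
Peg 2: [4]

After move 2 (0->2):
Peg 0: []
Peg 1: [5, 3, 2]
Peg 2: [4, 1]

After move 3 (1->0):
Peg 0: [2]
Peg 1: [5, 3]
Peg 2: [4, 1]

After move 4 (2->1):
Peg 0: [2]
Peg 1: [5, 3, 1]
Peg 2: [4]

After move 5 (1->0):
Peg 0: [2, 1]
Peg 1: [5, 3]
Peg 2: [4]

After move 6 (1->2):
Peg 0: [2, 1]
Peg 1: [5]
Peg 2: [4, 3]

After move 7 (0->1):
Peg 0: [2]
Peg 1: [5, 1]
Peg 2: [4, 3]

After move 8 (1->2):
Peg 0: [2]
Peg 1: [5]
Peg 2: [4, 3, 1]

After move 9 (2->0):
Peg 0: [2, 1]
Peg 1: [5]
Peg 2: [4, 3]

Answer: Peg 0: [2, 1]
Peg 1: [5]
Peg 2: [4, 3]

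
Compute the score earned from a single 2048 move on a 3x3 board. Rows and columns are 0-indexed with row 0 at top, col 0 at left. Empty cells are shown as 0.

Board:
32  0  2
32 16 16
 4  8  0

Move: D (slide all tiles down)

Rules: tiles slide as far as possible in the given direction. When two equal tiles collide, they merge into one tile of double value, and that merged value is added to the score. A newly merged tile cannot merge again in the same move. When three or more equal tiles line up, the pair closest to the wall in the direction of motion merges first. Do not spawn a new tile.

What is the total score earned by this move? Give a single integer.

Answer: 64

Derivation:
Slide down:
col 0: [32, 32, 4] -> [0, 64, 4]  score +64 (running 64)
col 1: [0, 16, 8] -> [0, 16, 8]  score +0 (running 64)
col 2: [2, 16, 0] -> [0, 2, 16]  score +0 (running 64)
Board after move:
 0  0  0
64 16  2
 4  8 16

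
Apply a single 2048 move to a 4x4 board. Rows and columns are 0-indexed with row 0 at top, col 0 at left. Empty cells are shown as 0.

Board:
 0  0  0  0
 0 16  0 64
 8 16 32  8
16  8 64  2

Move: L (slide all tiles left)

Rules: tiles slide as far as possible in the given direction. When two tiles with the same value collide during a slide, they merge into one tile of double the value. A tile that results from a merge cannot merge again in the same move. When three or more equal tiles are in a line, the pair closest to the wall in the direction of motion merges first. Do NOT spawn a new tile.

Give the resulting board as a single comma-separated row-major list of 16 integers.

Slide left:
row 0: [0, 0, 0, 0] -> [0, 0, 0, 0]
row 1: [0, 16, 0, 64] -> [16, 64, 0, 0]
row 2: [8, 16, 32, 8] -> [8, 16, 32, 8]
row 3: [16, 8, 64, 2] -> [16, 8, 64, 2]

Answer: 0, 0, 0, 0, 16, 64, 0, 0, 8, 16, 32, 8, 16, 8, 64, 2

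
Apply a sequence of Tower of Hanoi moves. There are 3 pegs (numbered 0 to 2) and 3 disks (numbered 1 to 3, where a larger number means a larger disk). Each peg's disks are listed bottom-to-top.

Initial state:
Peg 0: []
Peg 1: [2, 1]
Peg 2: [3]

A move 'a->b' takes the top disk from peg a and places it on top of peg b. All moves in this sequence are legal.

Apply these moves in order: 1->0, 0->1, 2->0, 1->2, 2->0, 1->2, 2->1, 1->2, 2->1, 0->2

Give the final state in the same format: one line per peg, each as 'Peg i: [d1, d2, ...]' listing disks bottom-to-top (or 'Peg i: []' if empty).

Answer: Peg 0: [3]
Peg 1: [2]
Peg 2: [1]

Derivation:
After move 1 (1->0):
Peg 0: [1]
Peg 1: [2]
Peg 2: [3]

After move 2 (0->1):
Peg 0: []
Peg 1: [2, 1]
Peg 2: [3]

After move 3 (2->0):
Peg 0: [3]
Peg 1: [2, 1]
Peg 2: []

After move 4 (1->2):
Peg 0: [3]
Peg 1: [2]
Peg 2: [1]

After move 5 (2->0):
Peg 0: [3, 1]
Peg 1: [2]
Peg 2: []

After move 6 (1->2):
Peg 0: [3, 1]
Peg 1: []
Peg 2: [2]

After move 7 (2->1):
Peg 0: [3, 1]
Peg 1: [2]
Peg 2: []

After move 8 (1->2):
Peg 0: [3, 1]
Peg 1: []
Peg 2: [2]

After move 9 (2->1):
Peg 0: [3, 1]
Peg 1: [2]
Peg 2: []

After move 10 (0->2):
Peg 0: [3]
Peg 1: [2]
Peg 2: [1]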